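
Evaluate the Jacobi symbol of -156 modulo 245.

(-156/245)
  = (89/245)    [-156 ≡ 89 mod 245]
  = (245/89)    [QR: 89 ≡ 1 mod 4, sign kept]
  = (67/89)    [245 ≡ 67 mod 89]
  = (89/67)    [QR: 89 ≡ 1 mod 4, sign kept]
  = (22/67)    [89 ≡ 22 mod 67]
  = -(11/67)    [67 ≡ 3 mod 8 ⇒ (2/67) = -1]
  = (67/11)    [QR: both ≡ 3 mod 4, sign flips]
  = (1/11)    [67 ≡ 1 mod 11]
  = 1    [(1/11) = 1]

1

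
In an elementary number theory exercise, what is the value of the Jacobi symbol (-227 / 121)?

1

Pull out -1: (-227 / 121) = (-1 / 121)·(227 / 121). Since 121 ≡ 1 (mod 4), (-1 / 121) = +1. Now have (227 / 121).
Reduce the numerator: 227 ≡ 106 (mod 121), so (227 / 121) = (106 / 121).
Factor out 2: 106 = 2·53. Since 121 ≡ 1 (mod 8), (2 / 121) = +1. Now have (53 / 121).
53 ≡ 1 (mod 4), so quadratic reciprocity gives (53 / 121) = (121 / 53). Reduce: 121 ≡ 15 (mod 53). Now have (15 / 53).
53 ≡ 1 (mod 4), so quadratic reciprocity gives (15 / 53) = (53 / 15). Reduce: 53 ≡ 8 (mod 15). Now have (8 / 15).
Factor out 2: 8 = 2^3. Since 15 ≡ 7 (mod 8), (2 / 15) = +1, and (2 / 15)^3 = +1. Now have (1 / 15).
(1 / 15) = 1. Collecting the sign factors: 1.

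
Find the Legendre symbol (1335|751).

-1

(1335|751)
  = (584|751)    [1335 ≡ 584 mod 751]
  = (73|751)    [751 ≡ 7 mod 8 ⇒ (2|751)^3 = +1]
  = (751|73)    [QR: 73 ≡ 1 mod 4, sign kept]
  = (21|73)    [751 ≡ 21 mod 73]
  = (73|21)    [QR: 21 ≡ 1 mod 4, sign kept]
  = (10|21)    [73 ≡ 10 mod 21]
  = -(5|21)    [21 ≡ 5 mod 8 ⇒ (2|21) = -1]
  = -(21|5)    [QR: 5 ≡ 1 mod 4, sign kept]
  = -(1|5)    [21 ≡ 1 mod 5]
  = -1    [(1|5) = 1]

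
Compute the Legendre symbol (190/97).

1

(190/97)
  = (93/97)    [190 ≡ 93 mod 97]
  = (97/93)    [QR: 93 ≡ 1 mod 4, sign kept]
  = (4/93)    [97 ≡ 4 mod 93]
  = (1/93)    [93 ≡ 5 mod 8 ⇒ (2/93)^2 = +1]
  = 1    [(1/93) = 1]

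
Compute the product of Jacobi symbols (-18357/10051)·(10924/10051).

By multiplicativity, (-18357·10924/10051) = (-18357/10051)·(10924/10051).
First factor (-18357/10051):
Reduce the numerator: -18357 ≡ 1745 (mod 10051), so (-18357/10051) = (1745/10051).
1745 ≡ 1 (mod 4), so quadratic reciprocity gives (1745/10051) = (10051/1745). Reduce: 10051 ≡ 1326 (mod 1745). Now have (1326/1745).
Factor out 2: 1326 = 2·663. Since 1745 ≡ 1 (mod 8), (2/1745) = +1. Now have (663/1745).
1745 ≡ 1 (mod 4), so quadratic reciprocity gives (663/1745) = (1745/663). Reduce: 1745 ≡ 419 (mod 663). Now have (419/663).
Both 419 ≡ 3 and 663 ≡ 3 (mod 4), so reciprocity gives (419/663) = -(663/419). Reduce: 663 ≡ 244 (mod 419). Now have -(244/419).
Factor out 2: 244 = 2^2·61. Since 419 ≡ 3 (mod 8), (2/419) = -1, and (2/419)^2 = +1. Now have -(61/419).
61 ≡ 1 (mod 4), so quadratic reciprocity gives (61/419) = (419/61). Reduce: 419 ≡ 53 (mod 61). Now have -(53/61).
53 ≡ 1 (mod 4), so quadratic reciprocity gives (53/61) = (61/53). Reduce: 61 ≡ 8 (mod 53). Now have -(8/53).
Factor out 2: 8 = 2^3. Since 53 ≡ 5 (mod 8), (2/53) = -1, and (2/53)^3 = -1. Now have (1/53).
(1/53) = 1. Collecting the sign factors: 1.
Second factor (10924/10051):
Reduce the numerator: 10924 ≡ 873 (mod 10051), so (10924/10051) = (873/10051).
873 ≡ 1 (mod 4), so quadratic reciprocity gives (873/10051) = (10051/873). Reduce: 10051 ≡ 448 (mod 873). Now have (448/873).
Factor out 2: 448 = 2^6·7. Since 873 ≡ 1 (mod 8), (2/873) = +1, and (2/873)^6 = +1. Now have (7/873).
873 ≡ 1 (mod 4), so quadratic reciprocity gives (7/873) = (873/7). Reduce: 873 ≡ 5 (mod 7). Now have (5/7).
5 ≡ 1 (mod 4), so quadratic reciprocity gives (5/7) = (7/5). Reduce: 7 ≡ 2 (mod 5). Now have (2/5).
Factor out 2: 2 = 2. Since 5 ≡ 5 (mod 8), (2/5) = -1. Now have -(1/5).
(1/5) = 1. Collecting the sign factors: -1.
Product: (1)·(-1) = -1.

-1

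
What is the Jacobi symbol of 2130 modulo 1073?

1

(2130|1073)
  = (1057|1073)    [2130 ≡ 1057 mod 1073]
  = (1073|1057)    [QR: 1057 ≡ 1 mod 4, sign kept]
  = (16|1057)    [1073 ≡ 16 mod 1057]
  = (1|1057)    [1057 ≡ 1 mod 8 ⇒ (2|1057)^4 = +1]
  = 1    [(1|1057) = 1]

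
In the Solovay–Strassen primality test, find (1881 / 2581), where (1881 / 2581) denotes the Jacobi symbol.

(1881 / 2581)
  = (2581 / 1881)    [QR: 1881 ≡ 1 mod 4, sign kept]
  = (700 / 1881)    [2581 ≡ 700 mod 1881]
  = (175 / 1881)    [1881 ≡ 1 mod 8 ⇒ (2 / 1881)^2 = +1]
  = (1881 / 175)    [QR: 1881 ≡ 1 mod 4, sign kept]
  = (131 / 175)    [1881 ≡ 131 mod 175]
  = -(175 / 131)    [QR: both ≡ 3 mod 4, sign flips]
  = -(44 / 131)    [175 ≡ 44 mod 131]
  = -(11 / 131)    [131 ≡ 3 mod 8 ⇒ (2 / 131)^2 = +1]
  = (131 / 11)    [QR: both ≡ 3 mod 4, sign flips]
  = (10 / 11)    [131 ≡ 10 mod 11]
  = -(5 / 11)    [11 ≡ 3 mod 8 ⇒ (2 / 11) = -1]
  = -(11 / 5)    [QR: 5 ≡ 1 mod 4, sign kept]
  = -(1 / 5)    [11 ≡ 1 mod 5]
  = -1    [(1 / 5) = 1]

-1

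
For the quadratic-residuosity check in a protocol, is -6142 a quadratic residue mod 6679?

yes

(-6142/6679)
  = (537/6679)    [-6142 ≡ 537 mod 6679]
  = (6679/537)    [QR: 537 ≡ 1 mod 4, sign kept]
  = (235/537)    [6679 ≡ 235 mod 537]
  = (537/235)    [QR: 537 ≡ 1 mod 4, sign kept]
  = (67/235)    [537 ≡ 67 mod 235]
  = -(235/67)    [QR: both ≡ 3 mod 4, sign flips]
  = -(34/67)    [235 ≡ 34 mod 67]
  = (17/67)    [67 ≡ 3 mod 8 ⇒ (2/67) = -1]
  = (67/17)    [QR: 17 ≡ 1 mod 4, sign kept]
  = (16/17)    [67 ≡ 16 mod 17]
  = (1/17)    [17 ≡ 1 mod 8 ⇒ (2/17)^4 = +1]
  = 1    [(1/17) = 1]
(-6142/6679) = 1, and 6679 is prime, so -6142 is a quadratic residue mod 6679.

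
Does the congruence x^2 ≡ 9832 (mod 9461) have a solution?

no

(9832/9461)
  = (371/9461)    [9832 ≡ 371 mod 9461]
  = (9461/371)    [QR: 9461 ≡ 1 mod 4, sign kept]
  = (186/371)    [9461 ≡ 186 mod 371]
  = -(93/371)    [371 ≡ 3 mod 8 ⇒ (2/371) = -1]
  = -(371/93)    [QR: 93 ≡ 1 mod 4, sign kept]
  = -(92/93)    [371 ≡ 92 mod 93]
  = -(23/93)    [93 ≡ 5 mod 8 ⇒ (2/93)^2 = +1]
  = -(93/23)    [QR: 93 ≡ 1 mod 4, sign kept]
  = -(1/23)    [93 ≡ 1 mod 23]
  = -1    [(1/23) = 1]
(9832/9461) = -1, and 9461 is prime, so 9832 is not a quadratic residue mod 9461.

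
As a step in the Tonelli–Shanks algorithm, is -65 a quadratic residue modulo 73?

Pull out -1: (-65/73) = (-1/73)·(65/73). Since 73 ≡ 1 (mod 4), (-1/73) = +1. Now have (65/73).
65 ≡ 1 (mod 4), so quadratic reciprocity gives (65/73) = (73/65). Reduce: 73 ≡ 8 (mod 65). Now have (8/65).
Factor out 2: 8 = 2^3. Since 65 ≡ 1 (mod 8), (2/65) = +1, and (2/65)^3 = +1. Now have (1/65).
(1/65) = 1. Collecting the sign factors: 1.
The Legendre symbol is 1, so x^2 ≡ -65 (mod 73) has solution.

yes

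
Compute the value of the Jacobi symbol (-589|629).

Pull out -1: (-589|629) = (-1|629)·(589|629). Since 629 ≡ 1 (mod 4), (-1|629) = +1. Now have (589|629).
589 ≡ 1 (mod 4), so quadratic reciprocity gives (589|629) = (629|589). Reduce: 629 ≡ 40 (mod 589). Now have (40|589).
Factor out 2: 40 = 2^3·5. Since 589 ≡ 5 (mod 8), (2|589) = -1, and (2|589)^3 = -1. Now have -(5|589).
5 ≡ 1 (mod 4), so quadratic reciprocity gives (5|589) = (589|5). Reduce: 589 ≡ 4 (mod 5). Now have -(4|5).
Factor out 2: 4 = 2^2. Since 5 ≡ 5 (mod 8), (2|5) = -1, and (2|5)^2 = +1. Now have -(1|5).
(1|5) = 1. Collecting the sign factors: -1.

-1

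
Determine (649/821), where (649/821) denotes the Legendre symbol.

649 ≡ 1 (mod 4), so quadratic reciprocity gives (649/821) = (821/649). Reduce: 821 ≡ 172 (mod 649). Now have (172/649).
Factor out 2: 172 = 2^2·43. Since 649 ≡ 1 (mod 8), (2/649) = +1, and (2/649)^2 = +1. Now have (43/649).
649 ≡ 1 (mod 4), so quadratic reciprocity gives (43/649) = (649/43). Reduce: 649 ≡ 4 (mod 43). Now have (4/43).
Factor out 2: 4 = 2^2. Since 43 ≡ 3 (mod 8), (2/43) = -1, and (2/43)^2 = +1. Now have (1/43).
(1/43) = 1. Collecting the sign factors: 1.

1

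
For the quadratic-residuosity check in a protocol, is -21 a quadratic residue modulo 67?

Reduce the numerator: -21 ≡ 46 (mod 67), so (-21|67) = (46|67).
Factor out 2: 46 = 2·23. Since 67 ≡ 3 (mod 8), (2|67) = -1. Now have -(23|67).
Both 23 ≡ 3 and 67 ≡ 3 (mod 4), so reciprocity gives (23|67) = -(67|23). Reduce: 67 ≡ 21 (mod 23). Now have (21|23).
21 ≡ 1 (mod 4), so quadratic reciprocity gives (21|23) = (23|21). Reduce: 23 ≡ 2 (mod 21). Now have (2|21).
Factor out 2: 2 = 2. Since 21 ≡ 5 (mod 8), (2|21) = -1. Now have -(1|21).
(1|21) = 1. Collecting the sign factors: -1.
The Legendre symbol is -1, so x^2 ≡ -21 (mod 67) has no solution.

no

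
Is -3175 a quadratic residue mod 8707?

(-3175/8707)
  = (5532/8707)    [-3175 ≡ 5532 mod 8707]
  = (1383/8707)    [8707 ≡ 3 mod 8 ⇒ (2/8707)^2 = +1]
  = -(8707/1383)    [QR: both ≡ 3 mod 4, sign flips]
  = -(409/1383)    [8707 ≡ 409 mod 1383]
  = -(1383/409)    [QR: 409 ≡ 1 mod 4, sign kept]
  = -(156/409)    [1383 ≡ 156 mod 409]
  = -(39/409)    [409 ≡ 1 mod 8 ⇒ (2/409)^2 = +1]
  = -(409/39)    [QR: 409 ≡ 1 mod 4, sign kept]
  = -(19/39)    [409 ≡ 19 mod 39]
  = (39/19)    [QR: both ≡ 3 mod 4, sign flips]
  = (1/19)    [39 ≡ 1 mod 19]
  = 1    [(1/19) = 1]
The Legendre symbol is 1, so x^2 ≡ -3175 (mod 8707) has solution.

yes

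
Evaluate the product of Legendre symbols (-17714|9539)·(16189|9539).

1

By multiplicativity, (-17714·16189|9539) = (-17714|9539)·(16189|9539).
First factor (-17714|9539):
(-17714|9539)
  = (1364|9539)    [-17714 ≡ 1364 mod 9539]
  = (341|9539)    [9539 ≡ 3 mod 8 ⇒ (2|9539)^2 = +1]
  = (9539|341)    [QR: 341 ≡ 1 mod 4, sign kept]
  = (332|341)    [9539 ≡ 332 mod 341]
  = (83|341)    [341 ≡ 5 mod 8 ⇒ (2|341)^2 = +1]
  = (341|83)    [QR: 341 ≡ 1 mod 4, sign kept]
  = (9|83)    [341 ≡ 9 mod 83]
  = (83|9)    [QR: 9 ≡ 1 mod 4, sign kept]
  = (2|9)    [83 ≡ 2 mod 9]
  = (1|9)    [9 ≡ 1 mod 8 ⇒ (2|9) = +1]
  = 1    [(1|9) = 1]
Second factor (16189|9539):
(16189|9539)
  = (6650|9539)    [16189 ≡ 6650 mod 9539]
  = -(3325|9539)    [9539 ≡ 3 mod 8 ⇒ (2|9539) = -1]
  = -(9539|3325)    [QR: 3325 ≡ 1 mod 4, sign kept]
  = -(2889|3325)    [9539 ≡ 2889 mod 3325]
  = -(3325|2889)    [QR: 2889 ≡ 1 mod 4, sign kept]
  = -(436|2889)    [3325 ≡ 436 mod 2889]
  = -(109|2889)    [2889 ≡ 1 mod 8 ⇒ (2|2889)^2 = +1]
  = -(2889|109)    [QR: 109 ≡ 1 mod 4, sign kept]
  = -(55|109)    [2889 ≡ 55 mod 109]
  = -(109|55)    [QR: 109 ≡ 1 mod 4, sign kept]
  = -(54|55)    [109 ≡ 54 mod 55]
  = -(27|55)    [55 ≡ 7 mod 8 ⇒ (2|55) = +1]
  = (55|27)    [QR: both ≡ 3 mod 4, sign flips]
  = (1|27)    [55 ≡ 1 mod 27]
  = 1    [(1|27) = 1]
Product: (1)·(1) = 1.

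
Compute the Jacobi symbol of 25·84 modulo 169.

1

By multiplicativity, (25·84/169) = (25/169)·(84/169).
First factor (25/169):
(25/169)
  = (169/25)    [QR: 25 ≡ 1 mod 4, sign kept]
  = (19/25)    [169 ≡ 19 mod 25]
  = (25/19)    [QR: 25 ≡ 1 mod 4, sign kept]
  = (6/19)    [25 ≡ 6 mod 19]
  = -(3/19)    [19 ≡ 3 mod 8 ⇒ (2/19) = -1]
  = (19/3)    [QR: both ≡ 3 mod 4, sign flips]
  = (1/3)    [19 ≡ 1 mod 3]
  = 1    [(1/3) = 1]
Second factor (84/169):
(84/169)
  = (21/169)    [169 ≡ 1 mod 8 ⇒ (2/169)^2 = +1]
  = (169/21)    [QR: 21 ≡ 1 mod 4, sign kept]
  = (1/21)    [169 ≡ 1 mod 21]
  = 1    [(1/21) = 1]
Product: (1)·(1) = 1.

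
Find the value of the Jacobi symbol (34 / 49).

Factor out 2: 34 = 2·17. Since 49 ≡ 1 (mod 8), (2 / 49) = +1. Now have (17 / 49).
17 ≡ 1 (mod 4), so quadratic reciprocity gives (17 / 49) = (49 / 17). Reduce: 49 ≡ 15 (mod 17). Now have (15 / 17).
17 ≡ 1 (mod 4), so quadratic reciprocity gives (15 / 17) = (17 / 15). Reduce: 17 ≡ 2 (mod 15). Now have (2 / 15).
Factor out 2: 2 = 2. Since 15 ≡ 7 (mod 8), (2 / 15) = +1. Now have (1 / 15).
(1 / 15) = 1. Collecting the sign factors: 1.

1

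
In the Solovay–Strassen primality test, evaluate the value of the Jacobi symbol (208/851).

Factor out 2: 208 = 2^4·13. Since 851 ≡ 3 (mod 8), (2/851) = -1, and (2/851)^4 = +1. Now have (13/851).
13 ≡ 1 (mod 4), so quadratic reciprocity gives (13/851) = (851/13). Reduce: 851 ≡ 6 (mod 13). Now have (6/13).
Factor out 2: 6 = 2·3. Since 13 ≡ 5 (mod 8), (2/13) = -1. Now have -(3/13).
13 ≡ 1 (mod 4), so quadratic reciprocity gives (3/13) = (13/3). Reduce: 13 ≡ 1 (mod 3). Now have -(1/3).
(1/3) = 1. Collecting the sign factors: -1.

-1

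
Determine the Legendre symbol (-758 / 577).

(-758 / 577)
  = (758 / 577)    [577 ≡ 1 mod 4 ⇒ (-1 / 577) = +1]
  = (181 / 577)    [758 ≡ 181 mod 577]
  = (577 / 181)    [QR: 181 ≡ 1 mod 4, sign kept]
  = (34 / 181)    [577 ≡ 34 mod 181]
  = -(17 / 181)    [181 ≡ 5 mod 8 ⇒ (2 / 181) = -1]
  = -(181 / 17)    [QR: 17 ≡ 1 mod 4, sign kept]
  = -(11 / 17)    [181 ≡ 11 mod 17]
  = -(17 / 11)    [QR: 17 ≡ 1 mod 4, sign kept]
  = -(6 / 11)    [17 ≡ 6 mod 11]
  = (3 / 11)    [11 ≡ 3 mod 8 ⇒ (2 / 11) = -1]
  = -(11 / 3)    [QR: both ≡ 3 mod 4, sign flips]
  = -(2 / 3)    [11 ≡ 2 mod 3]
  = (1 / 3)    [3 ≡ 3 mod 8 ⇒ (2 / 3) = -1]
  = 1    [(1 / 3) = 1]

1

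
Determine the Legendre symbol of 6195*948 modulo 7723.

By multiplicativity, (6195·948/7723) = (6195/7723)·(948/7723).
First factor (6195/7723):
Both 6195 ≡ 3 and 7723 ≡ 3 (mod 4), so reciprocity gives (6195/7723) = -(7723/6195). Reduce: 7723 ≡ 1528 (mod 6195). Now have -(1528/6195).
Factor out 2: 1528 = 2^3·191. Since 6195 ≡ 3 (mod 8), (2/6195) = -1, and (2/6195)^3 = -1. Now have (191/6195).
Both 191 ≡ 3 and 6195 ≡ 3 (mod 4), so reciprocity gives (191/6195) = -(6195/191). Reduce: 6195 ≡ 83 (mod 191). Now have -(83/191).
Both 83 ≡ 3 and 191 ≡ 3 (mod 4), so reciprocity gives (83/191) = -(191/83). Reduce: 191 ≡ 25 (mod 83). Now have (25/83).
25 ≡ 1 (mod 4), so quadratic reciprocity gives (25/83) = (83/25). Reduce: 83 ≡ 8 (mod 25). Now have (8/25).
Factor out 2: 8 = 2^3. Since 25 ≡ 1 (mod 8), (2/25) = +1, and (2/25)^3 = +1. Now have (1/25).
(1/25) = 1. Collecting the sign factors: 1.
Second factor (948/7723):
Factor out 2: 948 = 2^2·237. Since 7723 ≡ 3 (mod 8), (2/7723) = -1, and (2/7723)^2 = +1. Now have (237/7723).
237 ≡ 1 (mod 4), so quadratic reciprocity gives (237/7723) = (7723/237). Reduce: 7723 ≡ 139 (mod 237). Now have (139/237).
237 ≡ 1 (mod 4), so quadratic reciprocity gives (139/237) = (237/139). Reduce: 237 ≡ 98 (mod 139). Now have (98/139).
Factor out 2: 98 = 2·49. Since 139 ≡ 3 (mod 8), (2/139) = -1. Now have -(49/139).
49 ≡ 1 (mod 4), so quadratic reciprocity gives (49/139) = (139/49). Reduce: 139 ≡ 41 (mod 49). Now have -(41/49).
41 ≡ 1 (mod 4), so quadratic reciprocity gives (41/49) = (49/41). Reduce: 49 ≡ 8 (mod 41). Now have -(8/41).
Factor out 2: 8 = 2^3. Since 41 ≡ 1 (mod 8), (2/41) = +1, and (2/41)^3 = +1. Now have -(1/41).
(1/41) = 1. Collecting the sign factors: -1.
Product: (1)·(-1) = -1.

-1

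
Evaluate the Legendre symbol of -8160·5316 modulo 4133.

By multiplicativity, (-8160·5316/4133) = (-8160/4133)·(5316/4133).
First factor (-8160/4133):
Pull out -1: (-8160/4133) = (-1/4133)·(8160/4133). Since 4133 ≡ 1 (mod 4), (-1/4133) = +1. Now have (8160/4133).
Reduce the numerator: 8160 ≡ 4027 (mod 4133), so (8160/4133) = (4027/4133).
4133 ≡ 1 (mod 4), so quadratic reciprocity gives (4027/4133) = (4133/4027). Reduce: 4133 ≡ 106 (mod 4027). Now have (106/4027).
Factor out 2: 106 = 2·53. Since 4027 ≡ 3 (mod 8), (2/4027) = -1. Now have -(53/4027).
53 ≡ 1 (mod 4), so quadratic reciprocity gives (53/4027) = (4027/53). Reduce: 4027 ≡ 52 (mod 53). Now have -(52/53).
Factor out 2: 52 = 2^2·13. Since 53 ≡ 5 (mod 8), (2/53) = -1, and (2/53)^2 = +1. Now have -(13/53).
13 ≡ 1 (mod 4), so quadratic reciprocity gives (13/53) = (53/13). Reduce: 53 ≡ 1 (mod 13). Now have -(1/13).
(1/13) = 1. Collecting the sign factors: -1.
Second factor (5316/4133):
Reduce the numerator: 5316 ≡ 1183 (mod 4133), so (5316/4133) = (1183/4133).
4133 ≡ 1 (mod 4), so quadratic reciprocity gives (1183/4133) = (4133/1183). Reduce: 4133 ≡ 584 (mod 1183). Now have (584/1183).
Factor out 2: 584 = 2^3·73. Since 1183 ≡ 7 (mod 8), (2/1183) = +1, and (2/1183)^3 = +1. Now have (73/1183).
73 ≡ 1 (mod 4), so quadratic reciprocity gives (73/1183) = (1183/73). Reduce: 1183 ≡ 15 (mod 73). Now have (15/73).
73 ≡ 1 (mod 4), so quadratic reciprocity gives (15/73) = (73/15). Reduce: 73 ≡ 13 (mod 15). Now have (13/15).
13 ≡ 1 (mod 4), so quadratic reciprocity gives (13/15) = (15/13). Reduce: 15 ≡ 2 (mod 13). Now have (2/13).
Factor out 2: 2 = 2. Since 13 ≡ 5 (mod 8), (2/13) = -1. Now have -(1/13).
(1/13) = 1. Collecting the sign factors: -1.
Product: (-1)·(-1) = 1.

1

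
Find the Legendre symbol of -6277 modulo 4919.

Reduce the numerator: -6277 ≡ 3561 (mod 4919), so (-6277|4919) = (3561|4919).
3561 ≡ 1 (mod 4), so quadratic reciprocity gives (3561|4919) = (4919|3561). Reduce: 4919 ≡ 1358 (mod 3561). Now have (1358|3561).
Factor out 2: 1358 = 2·679. Since 3561 ≡ 1 (mod 8), (2|3561) = +1. Now have (679|3561).
3561 ≡ 1 (mod 4), so quadratic reciprocity gives (679|3561) = (3561|679). Reduce: 3561 ≡ 166 (mod 679). Now have (166|679).
Factor out 2: 166 = 2·83. Since 679 ≡ 7 (mod 8), (2|679) = +1. Now have (83|679).
Both 83 ≡ 3 and 679 ≡ 3 (mod 4), so reciprocity gives (83|679) = -(679|83). Reduce: 679 ≡ 15 (mod 83). Now have -(15|83).
Both 15 ≡ 3 and 83 ≡ 3 (mod 4), so reciprocity gives (15|83) = -(83|15). Reduce: 83 ≡ 8 (mod 15). Now have (8|15).
Factor out 2: 8 = 2^3. Since 15 ≡ 7 (mod 8), (2|15) = +1, and (2|15)^3 = +1. Now have (1|15).
(1|15) = 1. Collecting the sign factors: 1.

1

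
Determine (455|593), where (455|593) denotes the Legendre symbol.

-1

593 ≡ 1 (mod 4), so quadratic reciprocity gives (455|593) = (593|455). Reduce: 593 ≡ 138 (mod 455). Now have (138|455).
Factor out 2: 138 = 2·69. Since 455 ≡ 7 (mod 8), (2|455) = +1. Now have (69|455).
69 ≡ 1 (mod 4), so quadratic reciprocity gives (69|455) = (455|69). Reduce: 455 ≡ 41 (mod 69). Now have (41|69).
41 ≡ 1 (mod 4), so quadratic reciprocity gives (41|69) = (69|41). Reduce: 69 ≡ 28 (mod 41). Now have (28|41).
Factor out 2: 28 = 2^2·7. Since 41 ≡ 1 (mod 8), (2|41) = +1, and (2|41)^2 = +1. Now have (7|41).
41 ≡ 1 (mod 4), so quadratic reciprocity gives (7|41) = (41|7). Reduce: 41 ≡ 6 (mod 7). Now have (6|7).
Factor out 2: 6 = 2·3. Since 7 ≡ 7 (mod 8), (2|7) = +1. Now have (3|7).
Both 3 ≡ 3 and 7 ≡ 3 (mod 4), so reciprocity gives (3|7) = -(7|3). Reduce: 7 ≡ 1 (mod 3). Now have -(1|3).
(1|3) = 1. Collecting the sign factors: -1.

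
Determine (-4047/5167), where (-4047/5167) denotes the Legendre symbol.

Reduce the numerator: -4047 ≡ 1120 (mod 5167), so (-4047/5167) = (1120/5167).
Factor out 2: 1120 = 2^5·35. Since 5167 ≡ 7 (mod 8), (2/5167) = +1, and (2/5167)^5 = +1. Now have (35/5167).
Both 35 ≡ 3 and 5167 ≡ 3 (mod 4), so reciprocity gives (35/5167) = -(5167/35). Reduce: 5167 ≡ 22 (mod 35). Now have -(22/35).
Factor out 2: 22 = 2·11. Since 35 ≡ 3 (mod 8), (2/35) = -1. Now have (11/35).
Both 11 ≡ 3 and 35 ≡ 3 (mod 4), so reciprocity gives (11/35) = -(35/11). Reduce: 35 ≡ 2 (mod 11). Now have -(2/11).
Factor out 2: 2 = 2. Since 11 ≡ 3 (mod 8), (2/11) = -1. Now have (1/11).
(1/11) = 1. Collecting the sign factors: 1.

1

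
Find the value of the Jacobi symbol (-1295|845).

0

(-1295|845)
  = (1295|845)    [845 ≡ 1 mod 4 ⇒ (-1|845) = +1]
  = (450|845)    [1295 ≡ 450 mod 845]
  = -(225|845)    [845 ≡ 5 mod 8 ⇒ (2|845) = -1]
  = -(845|225)    [QR: 225 ≡ 1 mod 4, sign kept]
  = -(170|225)    [845 ≡ 170 mod 225]
  = -(85|225)    [225 ≡ 1 mod 8 ⇒ (2|225) = +1]
  = -(225|85)    [QR: 85 ≡ 1 mod 4, sign kept]
  = -(55|85)    [225 ≡ 55 mod 85]
  = -(85|55)    [QR: 85 ≡ 1 mod 4, sign kept]
  = -(30|55)    [85 ≡ 30 mod 55]
  = -(15|55)    [55 ≡ 7 mod 8 ⇒ (2|55) = +1]
  = (55|15)    [QR: both ≡ 3 mod 4, sign flips]
  = (10|15)    [55 ≡ 10 mod 15]
  = (5|15)    [15 ≡ 7 mod 8 ⇒ (2|15) = +1]
  = (15|5)    [QR: 5 ≡ 1 mod 4, sign kept]
  = (0|5)    [15 ≡ 0 mod 5]
  = 0    [numerator 0, gcd > 1]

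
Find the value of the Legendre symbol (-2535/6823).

-1

(-2535/6823)
  = -(2535/6823)    [6823 ≡ 3 mod 4 ⇒ (-1/6823) = -1]
  = (6823/2535)    [QR: both ≡ 3 mod 4, sign flips]
  = (1753/2535)    [6823 ≡ 1753 mod 2535]
  = (2535/1753)    [QR: 1753 ≡ 1 mod 4, sign kept]
  = (782/1753)    [2535 ≡ 782 mod 1753]
  = (391/1753)    [1753 ≡ 1 mod 8 ⇒ (2/1753) = +1]
  = (1753/391)    [QR: 1753 ≡ 1 mod 4, sign kept]
  = (189/391)    [1753 ≡ 189 mod 391]
  = (391/189)    [QR: 189 ≡ 1 mod 4, sign kept]
  = (13/189)    [391 ≡ 13 mod 189]
  = (189/13)    [QR: 13 ≡ 1 mod 4, sign kept]
  = (7/13)    [189 ≡ 7 mod 13]
  = (13/7)    [QR: 13 ≡ 1 mod 4, sign kept]
  = (6/7)    [13 ≡ 6 mod 7]
  = (3/7)    [7 ≡ 7 mod 8 ⇒ (2/7) = +1]
  = -(7/3)    [QR: both ≡ 3 mod 4, sign flips]
  = -(1/3)    [7 ≡ 1 mod 3]
  = -1    [(1/3) = 1]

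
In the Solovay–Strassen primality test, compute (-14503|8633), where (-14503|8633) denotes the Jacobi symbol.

(-14503|8633)
  = (14503|8633)    [8633 ≡ 1 mod 4 ⇒ (-1|8633) = +1]
  = (5870|8633)    [14503 ≡ 5870 mod 8633]
  = (2935|8633)    [8633 ≡ 1 mod 8 ⇒ (2|8633) = +1]
  = (8633|2935)    [QR: 8633 ≡ 1 mod 4, sign kept]
  = (2763|2935)    [8633 ≡ 2763 mod 2935]
  = -(2935|2763)    [QR: both ≡ 3 mod 4, sign flips]
  = -(172|2763)    [2935 ≡ 172 mod 2763]
  = -(43|2763)    [2763 ≡ 3 mod 8 ⇒ (2|2763)^2 = +1]
  = (2763|43)    [QR: both ≡ 3 mod 4, sign flips]
  = (11|43)    [2763 ≡ 11 mod 43]
  = -(43|11)    [QR: both ≡ 3 mod 4, sign flips]
  = -(10|11)    [43 ≡ 10 mod 11]
  = (5|11)    [11 ≡ 3 mod 8 ⇒ (2|11) = -1]
  = (11|5)    [QR: 5 ≡ 1 mod 4, sign kept]
  = (1|5)    [11 ≡ 1 mod 5]
  = 1    [(1|5) = 1]

1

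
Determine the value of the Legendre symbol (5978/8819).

Factor out 2: 5978 = 2·2989. Since 8819 ≡ 3 (mod 8), (2/8819) = -1. Now have -(2989/8819).
2989 ≡ 1 (mod 4), so quadratic reciprocity gives (2989/8819) = (8819/2989). Reduce: 8819 ≡ 2841 (mod 2989). Now have -(2841/2989).
2841 ≡ 1 (mod 4), so quadratic reciprocity gives (2841/2989) = (2989/2841). Reduce: 2989 ≡ 148 (mod 2841). Now have -(148/2841).
Factor out 2: 148 = 2^2·37. Since 2841 ≡ 1 (mod 8), (2/2841) = +1, and (2/2841)^2 = +1. Now have -(37/2841).
37 ≡ 1 (mod 4), so quadratic reciprocity gives (37/2841) = (2841/37). Reduce: 2841 ≡ 29 (mod 37). Now have -(29/37).
29 ≡ 1 (mod 4), so quadratic reciprocity gives (29/37) = (37/29). Reduce: 37 ≡ 8 (mod 29). Now have -(8/29).
Factor out 2: 8 = 2^3. Since 29 ≡ 5 (mod 8), (2/29) = -1, and (2/29)^3 = -1. Now have (1/29).
(1/29) = 1. Collecting the sign factors: 1.

1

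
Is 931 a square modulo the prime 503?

no

Reduce the numerator: 931 ≡ 428 (mod 503), so (931/503) = (428/503).
Factor out 2: 428 = 2^2·107. Since 503 ≡ 7 (mod 8), (2/503) = +1, and (2/503)^2 = +1. Now have (107/503).
Both 107 ≡ 3 and 503 ≡ 3 (mod 4), so reciprocity gives (107/503) = -(503/107). Reduce: 503 ≡ 75 (mod 107). Now have -(75/107).
Both 75 ≡ 3 and 107 ≡ 3 (mod 4), so reciprocity gives (75/107) = -(107/75). Reduce: 107 ≡ 32 (mod 75). Now have (32/75).
Factor out 2: 32 = 2^5. Since 75 ≡ 3 (mod 8), (2/75) = -1, and (2/75)^5 = -1. Now have -(1/75).
(1/75) = 1. Collecting the sign factors: -1.
The Legendre symbol is -1, so x^2 ≡ 931 (mod 503) has no solution.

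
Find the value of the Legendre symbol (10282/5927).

-1

(10282/5927)
  = (4355/5927)    [10282 ≡ 4355 mod 5927]
  = -(5927/4355)    [QR: both ≡ 3 mod 4, sign flips]
  = -(1572/4355)    [5927 ≡ 1572 mod 4355]
  = -(393/4355)    [4355 ≡ 3 mod 8 ⇒ (2/4355)^2 = +1]
  = -(4355/393)    [QR: 393 ≡ 1 mod 4, sign kept]
  = -(32/393)    [4355 ≡ 32 mod 393]
  = -(1/393)    [393 ≡ 1 mod 8 ⇒ (2/393)^5 = +1]
  = -1    [(1/393) = 1]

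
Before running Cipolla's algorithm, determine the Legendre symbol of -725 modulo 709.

Reduce the numerator: -725 ≡ 693 (mod 709), so (-725 / 709) = (693 / 709).
693 ≡ 1 (mod 4), so quadratic reciprocity gives (693 / 709) = (709 / 693). Reduce: 709 ≡ 16 (mod 693). Now have (16 / 693).
Factor out 2: 16 = 2^4. Since 693 ≡ 5 (mod 8), (2 / 693) = -1, and (2 / 693)^4 = +1. Now have (1 / 693).
(1 / 693) = 1. Collecting the sign factors: 1.

1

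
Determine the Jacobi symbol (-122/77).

Reduce the numerator: -122 ≡ 32 (mod 77), so (-122/77) = (32/77).
Factor out 2: 32 = 2^5. Since 77 ≡ 5 (mod 8), (2/77) = -1, and (2/77)^5 = -1. Now have -(1/77).
(1/77) = 1. Collecting the sign factors: -1.

-1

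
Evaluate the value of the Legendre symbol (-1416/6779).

(-1416/6779)
  = -(1416/6779)    [6779 ≡ 3 mod 4 ⇒ (-1/6779) = -1]
  = (177/6779)    [6779 ≡ 3 mod 8 ⇒ (2/6779)^3 = -1]
  = (6779/177)    [QR: 177 ≡ 1 mod 4, sign kept]
  = (53/177)    [6779 ≡ 53 mod 177]
  = (177/53)    [QR: 53 ≡ 1 mod 4, sign kept]
  = (18/53)    [177 ≡ 18 mod 53]
  = -(9/53)    [53 ≡ 5 mod 8 ⇒ (2/53) = -1]
  = -(53/9)    [QR: 9 ≡ 1 mod 4, sign kept]
  = -(8/9)    [53 ≡ 8 mod 9]
  = -(1/9)    [9 ≡ 1 mod 8 ⇒ (2/9)^3 = +1]
  = -1    [(1/9) = 1]

-1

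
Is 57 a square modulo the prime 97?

57 ≡ 1 (mod 4), so quadratic reciprocity gives (57/97) = (97/57). Reduce: 97 ≡ 40 (mod 57). Now have (40/57).
Factor out 2: 40 = 2^3·5. Since 57 ≡ 1 (mod 8), (2/57) = +1, and (2/57)^3 = +1. Now have (5/57).
5 ≡ 1 (mod 4), so quadratic reciprocity gives (5/57) = (57/5). Reduce: 57 ≡ 2 (mod 5). Now have (2/5).
Factor out 2: 2 = 2. Since 5 ≡ 5 (mod 8), (2/5) = -1. Now have -(1/5).
(1/5) = 1. Collecting the sign factors: -1.
The Legendre symbol is -1, so x^2 ≡ 57 (mod 97) has no solution.

no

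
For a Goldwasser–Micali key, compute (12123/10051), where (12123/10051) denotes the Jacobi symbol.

1

Reduce the numerator: 12123 ≡ 2072 (mod 10051), so (12123/10051) = (2072/10051).
Factor out 2: 2072 = 2^3·259. Since 10051 ≡ 3 (mod 8), (2/10051) = -1, and (2/10051)^3 = -1. Now have -(259/10051).
Both 259 ≡ 3 and 10051 ≡ 3 (mod 4), so reciprocity gives (259/10051) = -(10051/259). Reduce: 10051 ≡ 209 (mod 259). Now have (209/259).
209 ≡ 1 (mod 4), so quadratic reciprocity gives (209/259) = (259/209). Reduce: 259 ≡ 50 (mod 209). Now have (50/209).
Factor out 2: 50 = 2·25. Since 209 ≡ 1 (mod 8), (2/209) = +1. Now have (25/209).
25 ≡ 1 (mod 4), so quadratic reciprocity gives (25/209) = (209/25). Reduce: 209 ≡ 9 (mod 25). Now have (9/25).
9 ≡ 1 (mod 4), so quadratic reciprocity gives (9/25) = (25/9). Reduce: 25 ≡ 7 (mod 9). Now have (7/9).
9 ≡ 1 (mod 4), so quadratic reciprocity gives (7/9) = (9/7). Reduce: 9 ≡ 2 (mod 7). Now have (2/7).
Factor out 2: 2 = 2. Since 7 ≡ 7 (mod 8), (2/7) = +1. Now have (1/7).
(1/7) = 1. Collecting the sign factors: 1.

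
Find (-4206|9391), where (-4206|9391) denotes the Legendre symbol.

(-4206|9391)
  = -(4206|9391)    [9391 ≡ 3 mod 4 ⇒ (-1|9391) = -1]
  = -(2103|9391)    [9391 ≡ 7 mod 8 ⇒ (2|9391) = +1]
  = (9391|2103)    [QR: both ≡ 3 mod 4, sign flips]
  = (979|2103)    [9391 ≡ 979 mod 2103]
  = -(2103|979)    [QR: both ≡ 3 mod 4, sign flips]
  = -(145|979)    [2103 ≡ 145 mod 979]
  = -(979|145)    [QR: 145 ≡ 1 mod 4, sign kept]
  = -(109|145)    [979 ≡ 109 mod 145]
  = -(145|109)    [QR: 109 ≡ 1 mod 4, sign kept]
  = -(36|109)    [145 ≡ 36 mod 109]
  = -(9|109)    [109 ≡ 5 mod 8 ⇒ (2|109)^2 = +1]
  = -(109|9)    [QR: 9 ≡ 1 mod 4, sign kept]
  = -(1|9)    [109 ≡ 1 mod 9]
  = -1    [(1|9) = 1]

-1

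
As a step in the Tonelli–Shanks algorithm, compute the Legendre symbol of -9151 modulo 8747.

1

(-9151/8747)
  = -(9151/8747)    [8747 ≡ 3 mod 4 ⇒ (-1/8747) = -1]
  = -(404/8747)    [9151 ≡ 404 mod 8747]
  = -(101/8747)    [8747 ≡ 3 mod 8 ⇒ (2/8747)^2 = +1]
  = -(8747/101)    [QR: 101 ≡ 1 mod 4, sign kept]
  = -(61/101)    [8747 ≡ 61 mod 101]
  = -(101/61)    [QR: 61 ≡ 1 mod 4, sign kept]
  = -(40/61)    [101 ≡ 40 mod 61]
  = (5/61)    [61 ≡ 5 mod 8 ⇒ (2/61)^3 = -1]
  = (61/5)    [QR: 5 ≡ 1 mod 4, sign kept]
  = (1/5)    [61 ≡ 1 mod 5]
  = 1    [(1/5) = 1]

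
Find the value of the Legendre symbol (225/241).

225 ≡ 1 (mod 4), so quadratic reciprocity gives (225/241) = (241/225). Reduce: 241 ≡ 16 (mod 225). Now have (16/225).
Factor out 2: 16 = 2^4. Since 225 ≡ 1 (mod 8), (2/225) = +1, and (2/225)^4 = +1. Now have (1/225).
(1/225) = 1. Collecting the sign factors: 1.

1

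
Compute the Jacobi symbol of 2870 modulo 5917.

Factor out 2: 2870 = 2·1435. Since 5917 ≡ 5 (mod 8), (2 / 5917) = -1. Now have -(1435 / 5917).
5917 ≡ 1 (mod 4), so quadratic reciprocity gives (1435 / 5917) = (5917 / 1435). Reduce: 5917 ≡ 177 (mod 1435). Now have -(177 / 1435).
177 ≡ 1 (mod 4), so quadratic reciprocity gives (177 / 1435) = (1435 / 177). Reduce: 1435 ≡ 19 (mod 177). Now have -(19 / 177).
177 ≡ 1 (mod 4), so quadratic reciprocity gives (19 / 177) = (177 / 19). Reduce: 177 ≡ 6 (mod 19). Now have -(6 / 19).
Factor out 2: 6 = 2·3. Since 19 ≡ 3 (mod 8), (2 / 19) = -1. Now have (3 / 19).
Both 3 ≡ 3 and 19 ≡ 3 (mod 4), so reciprocity gives (3 / 19) = -(19 / 3). Reduce: 19 ≡ 1 (mod 3). Now have -(1 / 3).
(1 / 3) = 1. Collecting the sign factors: -1.

-1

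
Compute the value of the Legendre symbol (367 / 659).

Both 367 ≡ 3 and 659 ≡ 3 (mod 4), so reciprocity gives (367 / 659) = -(659 / 367). Reduce: 659 ≡ 292 (mod 367). Now have -(292 / 367).
Factor out 2: 292 = 2^2·73. Since 367 ≡ 7 (mod 8), (2 / 367) = +1, and (2 / 367)^2 = +1. Now have -(73 / 367).
73 ≡ 1 (mod 4), so quadratic reciprocity gives (73 / 367) = (367 / 73). Reduce: 367 ≡ 2 (mod 73). Now have -(2 / 73).
Factor out 2: 2 = 2. Since 73 ≡ 1 (mod 8), (2 / 73) = +1. Now have -(1 / 73).
(1 / 73) = 1. Collecting the sign factors: -1.

-1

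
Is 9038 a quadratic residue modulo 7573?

(9038/7573)
  = (1465/7573)    [9038 ≡ 1465 mod 7573]
  = (7573/1465)    [QR: 1465 ≡ 1 mod 4, sign kept]
  = (248/1465)    [7573 ≡ 248 mod 1465]
  = (31/1465)    [1465 ≡ 1 mod 8 ⇒ (2/1465)^3 = +1]
  = (1465/31)    [QR: 1465 ≡ 1 mod 4, sign kept]
  = (8/31)    [1465 ≡ 8 mod 31]
  = (1/31)    [31 ≡ 7 mod 8 ⇒ (2/31)^3 = +1]
  = 1    [(1/31) = 1]
(9038/7573) = 1, and 7573 is prime, so 9038 is a quadratic residue mod 7573.

yes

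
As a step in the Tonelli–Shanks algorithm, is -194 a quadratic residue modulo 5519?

yes

Pull out -1: (-194/5519) = (-1/5519)·(194/5519). Since 5519 ≡ 3 (mod 4), (-1/5519) = -1. Now have -(194/5519).
Factor out 2: 194 = 2·97. Since 5519 ≡ 7 (mod 8), (2/5519) = +1. Now have -(97/5519).
97 ≡ 1 (mod 4), so quadratic reciprocity gives (97/5519) = (5519/97). Reduce: 5519 ≡ 87 (mod 97). Now have -(87/97).
97 ≡ 1 (mod 4), so quadratic reciprocity gives (87/97) = (97/87). Reduce: 97 ≡ 10 (mod 87). Now have -(10/87).
Factor out 2: 10 = 2·5. Since 87 ≡ 7 (mod 8), (2/87) = +1. Now have -(5/87).
5 ≡ 1 (mod 4), so quadratic reciprocity gives (5/87) = (87/5). Reduce: 87 ≡ 2 (mod 5). Now have -(2/5).
Factor out 2: 2 = 2. Since 5 ≡ 5 (mod 8), (2/5) = -1. Now have (1/5).
(1/5) = 1. Collecting the sign factors: 1.
(-194/5519) = 1, and 5519 is prime, so -194 is a quadratic residue mod 5519.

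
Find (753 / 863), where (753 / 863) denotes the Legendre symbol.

753 ≡ 1 (mod 4), so quadratic reciprocity gives (753 / 863) = (863 / 753). Reduce: 863 ≡ 110 (mod 753). Now have (110 / 753).
Factor out 2: 110 = 2·55. Since 753 ≡ 1 (mod 8), (2 / 753) = +1. Now have (55 / 753).
753 ≡ 1 (mod 4), so quadratic reciprocity gives (55 / 753) = (753 / 55). Reduce: 753 ≡ 38 (mod 55). Now have (38 / 55).
Factor out 2: 38 = 2·19. Since 55 ≡ 7 (mod 8), (2 / 55) = +1. Now have (19 / 55).
Both 19 ≡ 3 and 55 ≡ 3 (mod 4), so reciprocity gives (19 / 55) = -(55 / 19). Reduce: 55 ≡ 17 (mod 19). Now have -(17 / 19).
17 ≡ 1 (mod 4), so quadratic reciprocity gives (17 / 19) = (19 / 17). Reduce: 19 ≡ 2 (mod 17). Now have -(2 / 17).
Factor out 2: 2 = 2. Since 17 ≡ 1 (mod 8), (2 / 17) = +1. Now have -(1 / 17).
(1 / 17) = 1. Collecting the sign factors: -1.

-1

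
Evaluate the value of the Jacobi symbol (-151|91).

1

(-151|91)
  = (31|91)    [-151 ≡ 31 mod 91]
  = -(91|31)    [QR: both ≡ 3 mod 4, sign flips]
  = -(29|31)    [91 ≡ 29 mod 31]
  = -(31|29)    [QR: 29 ≡ 1 mod 4, sign kept]
  = -(2|29)    [31 ≡ 2 mod 29]
  = (1|29)    [29 ≡ 5 mod 8 ⇒ (2|29) = -1]
  = 1    [(1|29) = 1]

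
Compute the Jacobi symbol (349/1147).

(349/1147)
  = (1147/349)    [QR: 349 ≡ 1 mod 4, sign kept]
  = (100/349)    [1147 ≡ 100 mod 349]
  = (25/349)    [349 ≡ 5 mod 8 ⇒ (2/349)^2 = +1]
  = (349/25)    [QR: 25 ≡ 1 mod 4, sign kept]
  = (24/25)    [349 ≡ 24 mod 25]
  = (3/25)    [25 ≡ 1 mod 8 ⇒ (2/25)^3 = +1]
  = (25/3)    [QR: 25 ≡ 1 mod 4, sign kept]
  = (1/3)    [25 ≡ 1 mod 3]
  = 1    [(1/3) = 1]

1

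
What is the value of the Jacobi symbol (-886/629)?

(-886/629)
  = (372/629)    [-886 ≡ 372 mod 629]
  = (93/629)    [629 ≡ 5 mod 8 ⇒ (2/629)^2 = +1]
  = (629/93)    [QR: 93 ≡ 1 mod 4, sign kept]
  = (71/93)    [629 ≡ 71 mod 93]
  = (93/71)    [QR: 93 ≡ 1 mod 4, sign kept]
  = (22/71)    [93 ≡ 22 mod 71]
  = (11/71)    [71 ≡ 7 mod 8 ⇒ (2/71) = +1]
  = -(71/11)    [QR: both ≡ 3 mod 4, sign flips]
  = -(5/11)    [71 ≡ 5 mod 11]
  = -(11/5)    [QR: 5 ≡ 1 mod 4, sign kept]
  = -(1/5)    [11 ≡ 1 mod 5]
  = -1    [(1/5) = 1]

-1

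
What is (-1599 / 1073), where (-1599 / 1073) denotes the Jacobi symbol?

Reduce the numerator: -1599 ≡ 547 (mod 1073), so (-1599 / 1073) = (547 / 1073).
1073 ≡ 1 (mod 4), so quadratic reciprocity gives (547 / 1073) = (1073 / 547). Reduce: 1073 ≡ 526 (mod 547). Now have (526 / 547).
Factor out 2: 526 = 2·263. Since 547 ≡ 3 (mod 8), (2 / 547) = -1. Now have -(263 / 547).
Both 263 ≡ 3 and 547 ≡ 3 (mod 4), so reciprocity gives (263 / 547) = -(547 / 263). Reduce: 547 ≡ 21 (mod 263). Now have (21 / 263).
21 ≡ 1 (mod 4), so quadratic reciprocity gives (21 / 263) = (263 / 21). Reduce: 263 ≡ 11 (mod 21). Now have (11 / 21).
21 ≡ 1 (mod 4), so quadratic reciprocity gives (11 / 21) = (21 / 11). Reduce: 21 ≡ 10 (mod 11). Now have (10 / 11).
Factor out 2: 10 = 2·5. Since 11 ≡ 3 (mod 8), (2 / 11) = -1. Now have -(5 / 11).
5 ≡ 1 (mod 4), so quadratic reciprocity gives (5 / 11) = (11 / 5). Reduce: 11 ≡ 1 (mod 5). Now have -(1 / 5).
(1 / 5) = 1. Collecting the sign factors: -1.

-1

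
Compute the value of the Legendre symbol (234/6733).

-1

(234/6733)
  = -(117/6733)    [6733 ≡ 5 mod 8 ⇒ (2/6733) = -1]
  = -(6733/117)    [QR: 117 ≡ 1 mod 4, sign kept]
  = -(64/117)    [6733 ≡ 64 mod 117]
  = -(1/117)    [117 ≡ 5 mod 8 ⇒ (2/117)^6 = +1]
  = -1    [(1/117) = 1]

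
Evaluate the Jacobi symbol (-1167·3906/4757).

-1

By multiplicativity, (-1167·3906/4757) = (-1167/4757)·(3906/4757).
First factor (-1167/4757):
Reduce the numerator: -1167 ≡ 3590 (mod 4757), so (-1167/4757) = (3590/4757).
Factor out 2: 3590 = 2·1795. Since 4757 ≡ 5 (mod 8), (2/4757) = -1. Now have -(1795/4757).
4757 ≡ 1 (mod 4), so quadratic reciprocity gives (1795/4757) = (4757/1795). Reduce: 4757 ≡ 1167 (mod 1795). Now have -(1167/1795).
Both 1167 ≡ 3 and 1795 ≡ 3 (mod 4), so reciprocity gives (1167/1795) = -(1795/1167). Reduce: 1795 ≡ 628 (mod 1167). Now have (628/1167).
Factor out 2: 628 = 2^2·157. Since 1167 ≡ 7 (mod 8), (2/1167) = +1, and (2/1167)^2 = +1. Now have (157/1167).
157 ≡ 1 (mod 4), so quadratic reciprocity gives (157/1167) = (1167/157). Reduce: 1167 ≡ 68 (mod 157). Now have (68/157).
Factor out 2: 68 = 2^2·17. Since 157 ≡ 5 (mod 8), (2/157) = -1, and (2/157)^2 = +1. Now have (17/157).
17 ≡ 1 (mod 4), so quadratic reciprocity gives (17/157) = (157/17). Reduce: 157 ≡ 4 (mod 17). Now have (4/17).
Factor out 2: 4 = 2^2. Since 17 ≡ 1 (mod 8), (2/17) = +1, and (2/17)^2 = +1. Now have (1/17).
(1/17) = 1. Collecting the sign factors: 1.
Second factor (3906/4757):
Factor out 2: 3906 = 2·1953. Since 4757 ≡ 5 (mod 8), (2/4757) = -1. Now have -(1953/4757).
1953 ≡ 1 (mod 4), so quadratic reciprocity gives (1953/4757) = (4757/1953). Reduce: 4757 ≡ 851 (mod 1953). Now have -(851/1953).
1953 ≡ 1 (mod 4), so quadratic reciprocity gives (851/1953) = (1953/851). Reduce: 1953 ≡ 251 (mod 851). Now have -(251/851).
Both 251 ≡ 3 and 851 ≡ 3 (mod 4), so reciprocity gives (251/851) = -(851/251). Reduce: 851 ≡ 98 (mod 251). Now have (98/251).
Factor out 2: 98 = 2·49. Since 251 ≡ 3 (mod 8), (2/251) = -1. Now have -(49/251).
49 ≡ 1 (mod 4), so quadratic reciprocity gives (49/251) = (251/49). Reduce: 251 ≡ 6 (mod 49). Now have -(6/49).
Factor out 2: 6 = 2·3. Since 49 ≡ 1 (mod 8), (2/49) = +1. Now have -(3/49).
49 ≡ 1 (mod 4), so quadratic reciprocity gives (3/49) = (49/3). Reduce: 49 ≡ 1 (mod 3). Now have -(1/3).
(1/3) = 1. Collecting the sign factors: -1.
Product: (1)·(-1) = -1.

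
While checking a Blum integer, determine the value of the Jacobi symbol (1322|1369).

(1322|1369)
  = (661|1369)    [1369 ≡ 1 mod 8 ⇒ (2|1369) = +1]
  = (1369|661)    [QR: 661 ≡ 1 mod 4, sign kept]
  = (47|661)    [1369 ≡ 47 mod 661]
  = (661|47)    [QR: 661 ≡ 1 mod 4, sign kept]
  = (3|47)    [661 ≡ 3 mod 47]
  = -(47|3)    [QR: both ≡ 3 mod 4, sign flips]
  = -(2|3)    [47 ≡ 2 mod 3]
  = (1|3)    [3 ≡ 3 mod 8 ⇒ (2|3) = -1]
  = 1    [(1|3) = 1]

1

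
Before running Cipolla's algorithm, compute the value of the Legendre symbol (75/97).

1

(75/97)
  = (97/75)    [QR: 97 ≡ 1 mod 4, sign kept]
  = (22/75)    [97 ≡ 22 mod 75]
  = -(11/75)    [75 ≡ 3 mod 8 ⇒ (2/75) = -1]
  = (75/11)    [QR: both ≡ 3 mod 4, sign flips]
  = (9/11)    [75 ≡ 9 mod 11]
  = (11/9)    [QR: 9 ≡ 1 mod 4, sign kept]
  = (2/9)    [11 ≡ 2 mod 9]
  = (1/9)    [9 ≡ 1 mod 8 ⇒ (2/9) = +1]
  = 1    [(1/9) = 1]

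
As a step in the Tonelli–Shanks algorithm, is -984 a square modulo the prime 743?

no

Reduce the numerator: -984 ≡ 502 (mod 743), so (-984|743) = (502|743).
Factor out 2: 502 = 2·251. Since 743 ≡ 7 (mod 8), (2|743) = +1. Now have (251|743).
Both 251 ≡ 3 and 743 ≡ 3 (mod 4), so reciprocity gives (251|743) = -(743|251). Reduce: 743 ≡ 241 (mod 251). Now have -(241|251).
241 ≡ 1 (mod 4), so quadratic reciprocity gives (241|251) = (251|241). Reduce: 251 ≡ 10 (mod 241). Now have -(10|241).
Factor out 2: 10 = 2·5. Since 241 ≡ 1 (mod 8), (2|241) = +1. Now have -(5|241).
5 ≡ 1 (mod 4), so quadratic reciprocity gives (5|241) = (241|5). Reduce: 241 ≡ 1 (mod 5). Now have -(1|5).
(1|5) = 1. Collecting the sign factors: -1.
The Legendre symbol is -1, so x^2 ≡ -984 (mod 743) has no solution.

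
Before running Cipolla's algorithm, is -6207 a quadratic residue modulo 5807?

Pull out -1: (-6207/5807) = (-1/5807)·(6207/5807). Since 5807 ≡ 3 (mod 4), (-1/5807) = -1. Now have -(6207/5807).
Reduce the numerator: 6207 ≡ 400 (mod 5807), so (6207/5807) = (400/5807).
Factor out 2: 400 = 2^4·25. Since 5807 ≡ 7 (mod 8), (2/5807) = +1, and (2/5807)^4 = +1. Now have -(25/5807).
25 ≡ 1 (mod 4), so quadratic reciprocity gives (25/5807) = (5807/25). Reduce: 5807 ≡ 7 (mod 25). Now have -(7/25).
25 ≡ 1 (mod 4), so quadratic reciprocity gives (7/25) = (25/7). Reduce: 25 ≡ 4 (mod 7). Now have -(4/7).
Factor out 2: 4 = 2^2. Since 7 ≡ 7 (mod 8), (2/7) = +1, and (2/7)^2 = +1. Now have -(1/7).
(1/7) = 1. Collecting the sign factors: -1.
The Legendre symbol is -1, so x^2 ≡ -6207 (mod 5807) has no solution.

no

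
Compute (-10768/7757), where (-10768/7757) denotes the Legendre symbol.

-1

(-10768/7757)
  = (4746/7757)    [-10768 ≡ 4746 mod 7757]
  = -(2373/7757)    [7757 ≡ 5 mod 8 ⇒ (2/7757) = -1]
  = -(7757/2373)    [QR: 2373 ≡ 1 mod 4, sign kept]
  = -(638/2373)    [7757 ≡ 638 mod 2373]
  = (319/2373)    [2373 ≡ 5 mod 8 ⇒ (2/2373) = -1]
  = (2373/319)    [QR: 2373 ≡ 1 mod 4, sign kept]
  = (140/319)    [2373 ≡ 140 mod 319]
  = (35/319)    [319 ≡ 7 mod 8 ⇒ (2/319)^2 = +1]
  = -(319/35)    [QR: both ≡ 3 mod 4, sign flips]
  = -(4/35)    [319 ≡ 4 mod 35]
  = -(1/35)    [35 ≡ 3 mod 8 ⇒ (2/35)^2 = +1]
  = -1    [(1/35) = 1]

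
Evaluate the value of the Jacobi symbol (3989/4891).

3989 ≡ 1 (mod 4), so quadratic reciprocity gives (3989/4891) = (4891/3989). Reduce: 4891 ≡ 902 (mod 3989). Now have (902/3989).
Factor out 2: 902 = 2·451. Since 3989 ≡ 5 (mod 8), (2/3989) = -1. Now have -(451/3989).
3989 ≡ 1 (mod 4), so quadratic reciprocity gives (451/3989) = (3989/451). Reduce: 3989 ≡ 381 (mod 451). Now have -(381/451).
381 ≡ 1 (mod 4), so quadratic reciprocity gives (381/451) = (451/381). Reduce: 451 ≡ 70 (mod 381). Now have -(70/381).
Factor out 2: 70 = 2·35. Since 381 ≡ 5 (mod 8), (2/381) = -1. Now have (35/381).
381 ≡ 1 (mod 4), so quadratic reciprocity gives (35/381) = (381/35). Reduce: 381 ≡ 31 (mod 35). Now have (31/35).
Both 31 ≡ 3 and 35 ≡ 3 (mod 4), so reciprocity gives (31/35) = -(35/31). Reduce: 35 ≡ 4 (mod 31). Now have -(4/31).
Factor out 2: 4 = 2^2. Since 31 ≡ 7 (mod 8), (2/31) = +1, and (2/31)^2 = +1. Now have -(1/31).
(1/31) = 1. Collecting the sign factors: -1.

-1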